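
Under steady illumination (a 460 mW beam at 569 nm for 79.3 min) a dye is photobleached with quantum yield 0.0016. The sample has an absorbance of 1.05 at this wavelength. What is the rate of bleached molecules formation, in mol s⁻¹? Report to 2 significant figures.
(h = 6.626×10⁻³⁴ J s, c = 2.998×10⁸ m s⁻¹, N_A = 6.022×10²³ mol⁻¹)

3.2×10⁻⁹ mol s⁻¹

Photon energy at 569 nm: hc/λ = (6.626×10⁻³⁴)(2.998×10⁸)/(569×10⁻⁹) = 3.491×10⁻¹⁹ J.
Energy delivered: (460 mW)(4758 s) = 2189 J.
Photons incident: 2189 / 3.491×10⁻¹⁹ = 6.270×10²¹, i.e. 6.270×10²¹/6.022×10²³ = 0.01041 mol.
Fraction absorbed: 1 − 10^(−1.05) = 0.9109.
Photons absorbed: 0.9109 × 0.01041 = 0.009482 mol.
Product formed: 0.0016 × 0.009482 = 1.517×10⁻⁵ mol.
Rate: 1.517×10⁻⁵ / 4758 s = 3.2×10⁻⁹ mol s⁻¹.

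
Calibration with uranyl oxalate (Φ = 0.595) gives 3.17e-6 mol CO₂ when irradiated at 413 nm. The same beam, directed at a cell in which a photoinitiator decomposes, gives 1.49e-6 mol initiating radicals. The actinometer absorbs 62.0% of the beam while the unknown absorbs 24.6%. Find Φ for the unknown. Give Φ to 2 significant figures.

Φ = 0.70

Photons absorbed by the actinometer: 3.17e-6 / 0.595 = 5.328e-6 mol.
Incident flux: 5.328e-6 / 0.620 = 8.594e-6 einstein.
Absorbed by unknown: 0.246 × 8.594e-6 = 2.114e-6 mol.
Φ(unknown) = 1.49e-6 / 2.114e-6 = 0.70.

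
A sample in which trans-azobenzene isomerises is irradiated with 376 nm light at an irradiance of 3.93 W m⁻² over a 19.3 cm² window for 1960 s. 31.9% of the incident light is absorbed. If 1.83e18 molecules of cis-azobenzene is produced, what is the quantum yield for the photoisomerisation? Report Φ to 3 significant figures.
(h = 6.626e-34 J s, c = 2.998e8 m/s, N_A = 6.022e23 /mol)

Product: 1.83e18 / 6.022e23 = 3.039e-6 mol.
Photon energy at 376 nm: hc/λ = (6.626e-34)(2.998e8)/(376e-9) = 5.283e-19 J.
Energy delivered: (3.93 W m⁻²)(19.3e-4 m²)(1960 s) = 14.87 J.
Photons incident: 14.87 / 5.283e-19 = 2.815e19, i.e. 2.815e19/6.022e23 = 4.675e-5 mol.
Photons absorbed: 0.319 × 4.675e-5 = 1.491e-5 mol.
Φ = 3.039e-6 mol / 1.491e-5 mol photons = 0.204.

Φ = 0.204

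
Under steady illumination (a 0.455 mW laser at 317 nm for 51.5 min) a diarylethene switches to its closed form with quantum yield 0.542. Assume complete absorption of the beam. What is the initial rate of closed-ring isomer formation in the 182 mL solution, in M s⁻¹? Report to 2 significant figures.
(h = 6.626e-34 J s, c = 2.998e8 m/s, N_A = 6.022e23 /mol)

3.6e-9 M s⁻¹

Photon energy at 317 nm: hc/λ = (6.626e-34)(2.998e8)/(317e-9) = 6.266e-19 J.
Energy delivered: (0.455 mW)(3090 s) = 1.406 J.
Photons incident: 1.406 / 6.266e-19 = 2.244e18, i.e. 2.244e18/6.022e23 = 3.726e-6 mol.
Product formed: 0.542 × 3.726e-6 = 2.019e-6 mol.
Rate: 2.019e-6 mol / (3090 s × 0.182 L) = 3.6e-9 M s⁻¹.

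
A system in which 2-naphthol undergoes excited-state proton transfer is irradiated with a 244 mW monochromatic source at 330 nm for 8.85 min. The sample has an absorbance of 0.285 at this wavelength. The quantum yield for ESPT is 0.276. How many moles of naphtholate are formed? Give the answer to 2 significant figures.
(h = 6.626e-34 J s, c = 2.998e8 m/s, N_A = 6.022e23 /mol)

4.7e-5 mol

Photon energy at 330 nm: hc/λ = (6.626e-34)(2.998e8)/(330e-9) = 6.020e-19 J.
Energy delivered: (244 mW)(531 s) = 129.6 J.
Photons incident: 129.6 / 6.020e-19 = 2.153e20, i.e. 2.153e20/6.022e23 = 3.575e-4 mol.
Fraction absorbed: 1 − 10^(−0.285) = 0.4812.
Photons absorbed: 0.4812 × 3.575e-4 = 1.720e-4 mol.
Product: Φ × n_abs = 0.276 × 1.720e-4 = 4.747e-5 mol.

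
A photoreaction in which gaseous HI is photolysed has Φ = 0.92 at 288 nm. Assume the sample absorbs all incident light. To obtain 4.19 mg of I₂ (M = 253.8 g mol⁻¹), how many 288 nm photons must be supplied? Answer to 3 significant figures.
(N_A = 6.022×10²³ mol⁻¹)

Product: 4.19 mg / 253.8 g mol⁻¹ = 1.651×10⁻⁵ mol.
Photons that must be absorbed: 1.651×10⁻⁵ / 0.92 = 1.795×10⁻⁵ mol.
Photon count: 1.795×10⁻⁵ × 6.022×10²³ = 1.08×10¹⁹.

1.08×10¹⁹ photons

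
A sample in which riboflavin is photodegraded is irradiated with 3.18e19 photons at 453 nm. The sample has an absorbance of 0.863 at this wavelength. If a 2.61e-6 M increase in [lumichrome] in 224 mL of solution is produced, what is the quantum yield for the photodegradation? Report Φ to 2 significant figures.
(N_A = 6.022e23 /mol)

Φ = 0.013

Product: (2.61e-6 M)(0.224 L) = 5.846e-7 mol.
Moles of photons: 3.18e19 / 6.022e23 = 5.281e-5 mol.
Fraction absorbed: 1 − 10^(−0.863) = 0.8629.
Photons absorbed: 0.8629 × 5.281e-5 = 4.557e-5 mol.
Φ = 5.846e-7 mol / 4.557e-5 mol photons = 0.013.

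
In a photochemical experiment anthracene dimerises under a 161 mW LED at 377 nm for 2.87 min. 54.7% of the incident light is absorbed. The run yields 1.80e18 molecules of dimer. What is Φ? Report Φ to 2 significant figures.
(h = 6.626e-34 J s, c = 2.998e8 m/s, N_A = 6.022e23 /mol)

Product: 1.80e18 / 6.022e23 = 2.989e-6 mol.
Photon energy at 377 nm: hc/λ = (6.626e-34)(2.998e8)/(377e-9) = 5.269e-19 J.
Energy delivered: (161 mW)(172.2 s) = 27.72 J.
Photons incident: 27.72 / 5.269e-19 = 5.261e19, i.e. 5.261e19/6.022e23 = 8.736e-5 mol.
Photons absorbed: 0.547 × 8.736e-5 = 4.779e-5 mol.
Φ = 2.989e-6 mol / 4.779e-5 mol photons = 0.063.

Φ = 0.063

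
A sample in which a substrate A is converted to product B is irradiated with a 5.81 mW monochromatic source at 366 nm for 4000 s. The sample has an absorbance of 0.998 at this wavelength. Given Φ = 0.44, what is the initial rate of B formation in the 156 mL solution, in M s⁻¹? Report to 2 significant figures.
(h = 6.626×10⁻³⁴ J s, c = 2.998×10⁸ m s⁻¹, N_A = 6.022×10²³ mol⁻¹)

4.5×10⁻⁸ M s⁻¹

Photon energy at 366 nm: hc/λ = (6.626×10⁻³⁴)(2.998×10⁸)/(366×10⁻⁹) = 5.428×10⁻¹⁹ J.
Energy delivered: (5.81 mW)(4000 s) = 23.24 J.
Photons incident: 23.24 / 5.428×10⁻¹⁹ = 4.282×10¹⁹, i.e. 4.282×10¹⁹/6.022×10²³ = 7.111×10⁻⁵ mol.
Fraction absorbed: 1 − 10^(−0.998) = 0.8995.
Photons absorbed: 0.8995 × 7.111×10⁻⁵ = 6.396×10⁻⁵ mol.
Product formed: 0.44 × 6.396×10⁻⁵ = 2.814×10⁻⁵ mol.
Rate: 2.814×10⁻⁵ mol / (4000 s × 0.156 L) = 4.5×10⁻⁸ M s⁻¹.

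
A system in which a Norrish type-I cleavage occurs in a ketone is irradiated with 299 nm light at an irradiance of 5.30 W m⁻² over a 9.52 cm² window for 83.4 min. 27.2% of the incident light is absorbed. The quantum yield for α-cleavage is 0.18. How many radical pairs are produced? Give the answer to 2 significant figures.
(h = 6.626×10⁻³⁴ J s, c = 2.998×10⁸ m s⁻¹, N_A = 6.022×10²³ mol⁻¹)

Photon energy at 299 nm: hc/λ = (6.626×10⁻³⁴)(2.998×10⁸)/(299×10⁻⁹) = 6.644×10⁻¹⁹ J.
Energy delivered: (5.30 W m⁻²)(9.52×10⁻⁴ m²)(5004 s) = 25.25 J.
Photons incident: 25.25 / 6.644×10⁻¹⁹ = 3.800×10¹⁹, i.e. 3.800×10¹⁹/6.022×10²³ = 6.310×10⁻⁵ mol.
Photons absorbed: 0.272 × 6.310×10⁻⁵ = 1.716×10⁻⁵ mol.
Product: Φ × n_abs = 0.18 × 1.716×10⁻⁵ = 3.089×10⁻⁶ mol.
As a count: 3.089×10⁻⁶ × 6.022×10²³ = 1.9×10¹⁸.

1.9×10¹⁸ radical pairs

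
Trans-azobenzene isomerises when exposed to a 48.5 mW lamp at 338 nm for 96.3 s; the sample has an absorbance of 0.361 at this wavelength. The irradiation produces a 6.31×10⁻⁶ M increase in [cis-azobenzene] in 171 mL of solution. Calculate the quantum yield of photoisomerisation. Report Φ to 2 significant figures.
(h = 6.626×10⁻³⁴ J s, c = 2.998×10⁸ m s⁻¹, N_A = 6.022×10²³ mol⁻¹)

Φ = 0.14

Product: (6.31×10⁻⁶ M)(0.171 L) = 1.079×10⁻⁶ mol.
Photon energy at 338 nm: hc/λ = (6.626×10⁻³⁴)(2.998×10⁸)/(338×10⁻⁹) = 5.877×10⁻¹⁹ J.
Energy delivered: (48.5 mW)(96.3 s) = 4.671 J.
Photons incident: 4.671 / 5.877×10⁻¹⁹ = 7.948×10¹⁸, i.e. 7.948×10¹⁸/6.022×10²³ = 1.320×10⁻⁵ mol.
Fraction absorbed: 1 − 10^(−0.361) = 0.5645.
Photons absorbed: 0.5645 × 1.320×10⁻⁵ = 7.451×10⁻⁶ mol.
Φ = 1.079×10⁻⁶ mol / 7.451×10⁻⁶ mol photons = 0.14.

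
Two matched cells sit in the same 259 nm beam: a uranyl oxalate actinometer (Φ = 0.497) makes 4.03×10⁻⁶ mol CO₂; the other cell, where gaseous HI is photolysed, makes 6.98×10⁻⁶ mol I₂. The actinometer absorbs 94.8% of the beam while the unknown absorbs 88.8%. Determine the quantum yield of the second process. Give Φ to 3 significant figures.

Photons absorbed by the actinometer: 4.03×10⁻⁶ / 0.497 = 8.109×10⁻⁶ mol.
Incident flux: 8.109×10⁻⁶ / 0.948 = 8.554×10⁻⁶ einstein.
Absorbed by unknown: 0.888 × 8.554×10⁻⁶ = 7.596×10⁻⁶ mol.
Φ(unknown) = 6.98×10⁻⁶ / 7.596×10⁻⁶ = 0.919.

Φ = 0.919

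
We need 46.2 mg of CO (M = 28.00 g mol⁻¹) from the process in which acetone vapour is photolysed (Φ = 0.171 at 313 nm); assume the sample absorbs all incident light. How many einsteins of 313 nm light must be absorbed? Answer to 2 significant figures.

0.0096 einstein

Product: 46.2 mg / 28.00 g mol⁻¹ = 0.001650 mol.
Photons that must be absorbed: 0.001650 / 0.171 = 0.009649 mol.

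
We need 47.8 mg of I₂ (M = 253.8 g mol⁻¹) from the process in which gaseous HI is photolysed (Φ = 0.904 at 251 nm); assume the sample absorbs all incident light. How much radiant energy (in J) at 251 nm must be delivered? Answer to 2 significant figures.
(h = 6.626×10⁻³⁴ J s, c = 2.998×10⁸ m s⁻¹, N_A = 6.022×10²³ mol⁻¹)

Product: 47.8 mg / 253.8 g mol⁻¹ = 1.883×10⁻⁴ mol.
Photons that must be absorbed: 1.883×10⁻⁴ / 0.904 = 2.083×10⁻⁴ mol.
Photon energy: hc/λ = 7.914×10⁻¹⁹ J; per mole, 4.766×10⁵ J mol⁻¹.
Energy required: 2.083×10⁻⁴ × 4.766×10⁵ = 99 J.

99 J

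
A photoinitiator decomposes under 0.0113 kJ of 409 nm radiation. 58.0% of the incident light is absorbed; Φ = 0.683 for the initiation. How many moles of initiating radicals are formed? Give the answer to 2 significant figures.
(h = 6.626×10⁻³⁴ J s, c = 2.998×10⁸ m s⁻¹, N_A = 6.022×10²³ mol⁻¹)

Photon energy at 409 nm: hc/λ = (6.626×10⁻³⁴)(2.998×10⁸)/(409×10⁻⁹) = 4.857×10⁻¹⁹ J.
Incident energy: 0.0113 kJ = 11.3 J.
Photons incident: 11.3 / 4.857×10⁻¹⁹ = 2.327×10¹⁹, i.e. 2.327×10¹⁹/6.022×10²³ = 3.864×10⁻⁵ mol.
Photons absorbed: 0.580 × 3.864×10⁻⁵ = 2.241×10⁻⁵ mol.
Product: Φ × n_abs = 0.683 × 2.241×10⁻⁵ = 1.531×10⁻⁵ mol.

1.5×10⁻⁵ mol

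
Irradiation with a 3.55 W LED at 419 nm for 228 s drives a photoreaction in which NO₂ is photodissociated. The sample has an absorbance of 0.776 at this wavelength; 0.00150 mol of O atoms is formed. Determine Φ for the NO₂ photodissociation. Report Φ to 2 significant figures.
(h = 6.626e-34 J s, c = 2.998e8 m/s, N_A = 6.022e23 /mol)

Φ = 0.64

Photon energy at 419 nm: hc/λ = (6.626e-34)(2.998e8)/(419e-9) = 4.741e-19 J.
Energy delivered: (3.55 W)(228 s) = 809.4 J.
Photons incident: 809.4 / 4.741e-19 = 1.707e21, i.e. 1.707e21/6.022e23 = 0.002835 mol.
Fraction absorbed: 1 − 10^(−0.776) = 0.8325.
Photons absorbed: 0.8325 × 0.002835 = 0.002360 mol.
Φ = 0.00150 mol / 0.002360 mol photons = 0.64.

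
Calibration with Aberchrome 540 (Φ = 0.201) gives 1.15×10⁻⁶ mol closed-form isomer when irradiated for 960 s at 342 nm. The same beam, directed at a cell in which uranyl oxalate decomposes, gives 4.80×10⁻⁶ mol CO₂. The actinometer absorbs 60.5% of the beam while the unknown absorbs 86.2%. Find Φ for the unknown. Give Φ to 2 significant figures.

Φ = 0.59

Photons absorbed by the actinometer: 1.15×10⁻⁶ / 0.201 = 5.721×10⁻⁶ mol.
Incident flux: 5.721×10⁻⁶ / 0.605 = 9.456×10⁻⁶ einstein.
Absorbed by unknown: 0.862 × 9.456×10⁻⁶ = 8.151×10⁻⁶ mol.
Φ(unknown) = 4.80×10⁻⁶ / 8.151×10⁻⁶ = 0.59.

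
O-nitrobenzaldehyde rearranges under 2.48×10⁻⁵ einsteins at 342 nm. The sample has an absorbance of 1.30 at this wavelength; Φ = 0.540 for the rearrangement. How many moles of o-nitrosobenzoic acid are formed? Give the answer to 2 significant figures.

1.3×10⁻⁵ mol

Fraction absorbed: 1 − 10^(−1.30) = 0.9499.
Photons absorbed: 0.9499 × 2.48×10⁻⁵ = 2.356×10⁻⁵ mol.
Product: Φ × n_abs = 0.540 × 2.356×10⁻⁵ = 1.272×10⁻⁵ mol.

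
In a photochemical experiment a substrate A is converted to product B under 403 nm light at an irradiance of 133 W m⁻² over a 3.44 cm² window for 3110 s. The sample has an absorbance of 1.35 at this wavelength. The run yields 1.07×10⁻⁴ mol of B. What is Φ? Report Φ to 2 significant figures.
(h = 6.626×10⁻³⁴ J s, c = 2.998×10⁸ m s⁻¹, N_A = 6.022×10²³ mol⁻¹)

Φ = 0.23

Photon energy at 403 nm: hc/λ = (6.626×10⁻³⁴)(2.998×10⁸)/(403×10⁻⁹) = 4.929×10⁻¹⁹ J.
Energy delivered: (133 W m⁻²)(3.44×10⁻⁴ m²)(3110 s) = 142.3 J.
Photons incident: 142.3 / 4.929×10⁻¹⁹ = 2.887×10²⁰, i.e. 2.887×10²⁰/6.022×10²³ = 4.794×10⁻⁴ mol.
Fraction absorbed: 1 − 10^(−1.35) = 0.9553.
Photons absorbed: 0.9553 × 4.794×10⁻⁴ = 4.580×10⁻⁴ mol.
Φ = 1.07×10⁻⁴ mol / 4.580×10⁻⁴ mol photons = 0.23.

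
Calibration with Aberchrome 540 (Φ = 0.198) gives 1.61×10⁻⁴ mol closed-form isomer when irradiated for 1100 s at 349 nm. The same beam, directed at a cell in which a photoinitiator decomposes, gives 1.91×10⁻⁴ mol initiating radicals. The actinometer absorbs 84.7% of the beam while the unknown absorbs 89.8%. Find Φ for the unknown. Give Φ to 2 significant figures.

Photons absorbed by the actinometer: 1.61×10⁻⁴ / 0.198 = 8.131×10⁻⁴ mol.
Incident flux: 8.131×10⁻⁴ / 0.847 = 9.600×10⁻⁴ einstein.
Absorbed by unknown: 0.898 × 9.600×10⁻⁴ = 8.621×10⁻⁴ mol.
Φ(unknown) = 1.91×10⁻⁴ / 8.621×10⁻⁴ = 0.22.

Φ = 0.22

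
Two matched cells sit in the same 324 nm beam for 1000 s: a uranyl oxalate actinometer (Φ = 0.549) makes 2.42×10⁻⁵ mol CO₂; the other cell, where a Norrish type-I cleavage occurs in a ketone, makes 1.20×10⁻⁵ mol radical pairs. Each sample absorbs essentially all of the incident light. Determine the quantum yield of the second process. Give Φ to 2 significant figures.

Photons absorbed by the actinometer: 2.42×10⁻⁵ / 0.549 = 4.408×10⁻⁵ mol.
Φ(unknown) = 1.20×10⁻⁵ / 4.408×10⁻⁵ = 0.27.

Φ = 0.27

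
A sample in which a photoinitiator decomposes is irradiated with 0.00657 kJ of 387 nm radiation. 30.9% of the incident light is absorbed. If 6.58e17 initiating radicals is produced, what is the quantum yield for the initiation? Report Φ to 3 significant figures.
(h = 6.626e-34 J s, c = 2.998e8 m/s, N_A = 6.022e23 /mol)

Φ = 0.166

Product: 6.58e17 / 6.022e23 = 1.093e-6 mol.
Photon energy at 387 nm: hc/λ = (6.626e-34)(2.998e8)/(387e-9) = 5.133e-19 J.
Incident energy: 0.00657 kJ = 6.57 J.
Photons incident: 6.57 / 5.133e-19 = 1.280e19, i.e. 1.280e19/6.022e23 = 2.126e-5 mol.
Photons absorbed: 0.309 × 2.126e-5 = 6.569e-6 mol.
Φ = 1.093e-6 mol / 6.569e-6 mol photons = 0.166.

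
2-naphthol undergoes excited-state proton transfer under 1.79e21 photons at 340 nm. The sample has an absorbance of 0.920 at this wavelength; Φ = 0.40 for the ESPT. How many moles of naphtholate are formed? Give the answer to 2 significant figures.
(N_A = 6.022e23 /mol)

0.0010 mol

Moles of photons: 1.79e21 / 6.022e23 = 0.002972 mol.
Fraction absorbed: 1 − 10^(−0.920) = 0.8798.
Photons absorbed: 0.8798 × 0.002972 = 0.002615 mol.
Product: Φ × n_abs = 0.40 × 0.002615 = 0.001046 mol.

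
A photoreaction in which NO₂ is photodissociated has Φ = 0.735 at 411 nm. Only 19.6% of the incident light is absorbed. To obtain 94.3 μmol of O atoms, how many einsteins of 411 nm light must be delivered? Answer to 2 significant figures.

Product: 94.3 μmol = 9.43e-5 mol.
Photons that must be absorbed: 9.43e-5 / 0.735 = 1.283e-4 mol.
Incident photons needed: 1.283e-4 / 0.196 = 6.546e-4 mol.

6.5e-4 einstein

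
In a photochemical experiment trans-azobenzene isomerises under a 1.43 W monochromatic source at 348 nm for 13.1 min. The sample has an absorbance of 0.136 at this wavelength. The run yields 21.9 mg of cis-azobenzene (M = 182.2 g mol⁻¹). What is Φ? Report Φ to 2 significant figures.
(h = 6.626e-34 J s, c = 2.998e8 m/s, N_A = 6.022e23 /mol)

Product: 21.9 mg / 182.2 g mol⁻¹ = 1.202e-4 mol.
Photon energy at 348 nm: hc/λ = (6.626e-34)(2.998e8)/(348e-9) = 5.708e-19 J.
Energy delivered: (1.43 W)(786 s) = 1124 J.
Photons incident: 1124 / 5.708e-19 = 1.969e21, i.e. 1.969e21/6.022e23 = 0.003270 mol.
Fraction absorbed: 1 − 10^(−0.136) = 0.2689.
Photons absorbed: 0.2689 × 0.003270 = 8.793e-4 mol.
Φ = 1.202e-4 mol / 8.793e-4 mol photons = 0.14.

Φ = 0.14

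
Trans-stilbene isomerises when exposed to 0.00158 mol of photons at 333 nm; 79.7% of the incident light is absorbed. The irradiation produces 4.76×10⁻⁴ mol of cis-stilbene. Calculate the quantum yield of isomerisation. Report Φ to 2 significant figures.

Photons absorbed: 0.797 × 0.00158 = 0.001259 mol.
Φ = 4.76×10⁻⁴ mol / 0.001259 mol photons = 0.38.

Φ = 0.38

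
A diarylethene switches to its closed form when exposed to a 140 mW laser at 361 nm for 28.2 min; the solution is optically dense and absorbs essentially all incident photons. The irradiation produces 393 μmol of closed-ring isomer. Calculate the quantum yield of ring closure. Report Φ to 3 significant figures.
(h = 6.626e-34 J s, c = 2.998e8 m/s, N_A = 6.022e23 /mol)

Φ = 0.550

Product: 393 μmol = 3.93e-4 mol.
Photon energy at 361 nm: hc/λ = (6.626e-34)(2.998e8)/(361e-9) = 5.503e-19 J.
Energy delivered: (140 mW)(1692 s) = 236.9 J.
Photons incident: 236.9 / 5.503e-19 = 4.305e20, i.e. 4.305e20/6.022e23 = 7.149e-4 mol.
Φ = 3.93e-4 mol / 7.149e-4 mol photons = 0.550.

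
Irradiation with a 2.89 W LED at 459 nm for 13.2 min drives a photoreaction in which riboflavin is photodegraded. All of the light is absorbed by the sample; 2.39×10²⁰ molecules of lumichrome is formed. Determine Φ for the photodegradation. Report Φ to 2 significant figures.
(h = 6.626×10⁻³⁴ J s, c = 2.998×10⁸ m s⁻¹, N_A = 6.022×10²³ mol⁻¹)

Φ = 0.045

Product: 2.39×10²⁰ / 6.022×10²³ = 3.969×10⁻⁴ mol.
Photon energy at 459 nm: hc/λ = (6.626×10⁻³⁴)(2.998×10⁸)/(459×10⁻⁹) = 4.328×10⁻¹⁹ J.
Energy delivered: (2.89 W)(792 s) = 2289 J.
Photons incident: 2289 / 4.328×10⁻¹⁹ = 5.289×10²¹, i.e. 5.289×10²¹/6.022×10²³ = 0.008783 mol.
Φ = 3.969×10⁻⁴ mol / 0.008783 mol photons = 0.045.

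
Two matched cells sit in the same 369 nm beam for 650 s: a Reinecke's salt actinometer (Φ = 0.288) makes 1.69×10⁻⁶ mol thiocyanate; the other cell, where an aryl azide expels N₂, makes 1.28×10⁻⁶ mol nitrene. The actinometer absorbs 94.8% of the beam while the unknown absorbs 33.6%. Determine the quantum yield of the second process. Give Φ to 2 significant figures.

Photons absorbed by the actinometer: 1.69×10⁻⁶ / 0.288 = 5.868×10⁻⁶ mol.
Incident flux: 5.868×10⁻⁶ / 0.948 = 6.190×10⁻⁶ einstein.
Absorbed by unknown: 0.336 × 6.190×10⁻⁶ = 2.080×10⁻⁶ mol.
Φ(unknown) = 1.28×10⁻⁶ / 2.080×10⁻⁶ = 0.62.

Φ = 0.62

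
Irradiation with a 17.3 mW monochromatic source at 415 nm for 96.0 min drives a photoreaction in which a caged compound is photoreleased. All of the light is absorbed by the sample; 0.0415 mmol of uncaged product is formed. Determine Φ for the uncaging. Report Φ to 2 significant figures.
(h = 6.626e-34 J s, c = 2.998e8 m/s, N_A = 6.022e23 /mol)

Φ = 0.12

Product: 0.0415 mmol = 4.15e-5 mol.
Photon energy at 415 nm: hc/λ = (6.626e-34)(2.998e8)/(415e-9) = 4.787e-19 J.
Energy delivered: (17.3 mW)(5760 s) = 99.65 J.
Photons incident: 99.65 / 4.787e-19 = 2.082e20, i.e. 2.082e20/6.022e23 = 3.457e-4 mol.
Φ = 4.15e-5 mol / 3.457e-4 mol photons = 0.12.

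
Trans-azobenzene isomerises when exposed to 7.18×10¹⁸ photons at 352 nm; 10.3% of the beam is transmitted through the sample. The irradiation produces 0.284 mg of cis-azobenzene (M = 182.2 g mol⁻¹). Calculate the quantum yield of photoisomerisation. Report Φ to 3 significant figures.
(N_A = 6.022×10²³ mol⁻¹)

Product: 0.284 mg / 182.2 g mol⁻¹ = 1.559×10⁻⁶ mol.
Moles of photons: 7.18×10¹⁸ / 6.022×10²³ = 1.192×10⁻⁵ mol.
Fraction absorbed: 1 − 10.3/100 = 0.8970.
Photons absorbed: 0.8970 × 1.192×10⁻⁵ = 1.069×10⁻⁵ mol.
Φ = 1.559×10⁻⁶ mol / 1.069×10⁻⁵ mol photons = 0.146.

Φ = 0.146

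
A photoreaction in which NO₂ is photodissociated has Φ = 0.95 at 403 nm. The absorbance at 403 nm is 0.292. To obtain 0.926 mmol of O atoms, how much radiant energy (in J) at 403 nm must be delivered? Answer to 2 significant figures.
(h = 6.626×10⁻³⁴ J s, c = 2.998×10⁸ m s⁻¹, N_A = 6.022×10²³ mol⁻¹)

Product: 0.926 mmol = 9.26×10⁻⁴ mol.
Photons that must be absorbed: 9.26×10⁻⁴ / 0.95 = 9.747×10⁻⁴ mol.
Fraction absorbed: 1 − 10^(−0.292) = 0.4895.
Incident photons needed: 9.747×10⁻⁴ / 0.4895 = 0.001991 mol.
Photon energy: hc/λ = 4.929×10⁻¹⁹ J; per mole, 2.968×10⁵ J mol⁻¹.
Energy required: 0.001991 × 2.968×10⁵ = 590 J.

590 J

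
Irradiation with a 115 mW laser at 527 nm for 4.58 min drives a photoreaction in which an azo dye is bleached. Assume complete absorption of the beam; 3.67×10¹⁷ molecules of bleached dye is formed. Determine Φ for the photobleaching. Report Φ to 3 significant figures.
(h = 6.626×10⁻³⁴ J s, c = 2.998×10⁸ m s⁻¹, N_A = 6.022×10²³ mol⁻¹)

Φ = 0.00438

Product: 3.67×10¹⁷ / 6.022×10²³ = 6.094×10⁻⁷ mol.
Photon energy at 527 nm: hc/λ = (6.626×10⁻³⁴)(2.998×10⁸)/(527×10⁻⁹) = 3.769×10⁻¹⁹ J.
Energy delivered: (115 mW)(274.8 s) = 31.60 J.
Photons incident: 31.60 / 3.769×10⁻¹⁹ = 8.384×10¹⁹, i.e. 8.384×10¹⁹/6.022×10²³ = 1.392×10⁻⁴ mol.
Φ = 6.094×10⁻⁷ mol / 1.392×10⁻⁴ mol photons = 0.00438.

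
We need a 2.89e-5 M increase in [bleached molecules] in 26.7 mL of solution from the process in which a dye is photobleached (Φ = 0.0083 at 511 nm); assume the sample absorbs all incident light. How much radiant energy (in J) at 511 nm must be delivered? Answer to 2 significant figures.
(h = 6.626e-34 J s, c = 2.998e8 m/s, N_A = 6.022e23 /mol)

Product: (2.89e-5 M)(0.0267 L) = 7.716e-7 mol.
Photons that must be absorbed: 7.716e-7 / 0.0083 = 9.296e-5 mol.
Photon energy: hc/λ = 3.887e-19 J; per mole, 2.341e5 J mol⁻¹.
Energy required: 9.296e-5 × 2.341e5 = 22 J.

22 J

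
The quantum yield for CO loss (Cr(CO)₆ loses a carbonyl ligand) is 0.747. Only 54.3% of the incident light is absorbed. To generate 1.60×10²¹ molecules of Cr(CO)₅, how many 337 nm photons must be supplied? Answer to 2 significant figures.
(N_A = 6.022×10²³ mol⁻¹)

3.9×10²¹ photons

Product: 1.60×10²¹ / 6.022×10²³ = 0.002657 mol.
Photons that must be absorbed: 0.002657 / 0.747 = 0.003557 mol.
Incident photons needed: 0.003557 / 0.543 = 0.006551 mol.
Photon count: 0.006551 × 6.022×10²³ = 3.9×10²¹.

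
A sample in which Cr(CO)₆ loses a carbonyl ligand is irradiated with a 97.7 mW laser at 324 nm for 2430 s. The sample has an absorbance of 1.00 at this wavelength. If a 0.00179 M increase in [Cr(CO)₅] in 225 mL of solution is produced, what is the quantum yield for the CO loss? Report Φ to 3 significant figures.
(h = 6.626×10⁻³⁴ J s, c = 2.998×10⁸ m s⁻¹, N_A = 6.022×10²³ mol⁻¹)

Product: (0.00179 M)(0.225 L) = 4.028×10⁻⁴ mol.
Photon energy at 324 nm: hc/λ = (6.626×10⁻³⁴)(2.998×10⁸)/(324×10⁻⁹) = 6.131×10⁻¹⁹ J.
Energy delivered: (97.7 mW)(2430 s) = 237.4 J.
Photons incident: 237.4 / 6.131×10⁻¹⁹ = 3.872×10²⁰, i.e. 3.872×10²⁰/6.022×10²³ = 6.430×10⁻⁴ mol.
Fraction absorbed: 1 − 10^(−1.00) = 0.9000.
Photons absorbed: 0.9000 × 6.430×10⁻⁴ = 5.787×10⁻⁴ mol.
Φ = 4.028×10⁻⁴ mol / 5.787×10⁻⁴ mol photons = 0.696.

Φ = 0.696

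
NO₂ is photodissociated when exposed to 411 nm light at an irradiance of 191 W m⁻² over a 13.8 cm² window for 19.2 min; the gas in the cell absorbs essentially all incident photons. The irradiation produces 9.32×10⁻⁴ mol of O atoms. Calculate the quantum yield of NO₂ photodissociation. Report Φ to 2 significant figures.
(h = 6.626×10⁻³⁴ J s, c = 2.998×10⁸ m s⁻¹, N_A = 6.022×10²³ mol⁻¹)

Φ = 0.89

Photon energy at 411 nm: hc/λ = (6.626×10⁻³⁴)(2.998×10⁸)/(411×10⁻⁹) = 4.833×10⁻¹⁹ J.
Energy delivered: (191 W m⁻²)(13.8×10⁻⁴ m²)(1152 s) = 303.6 J.
Photons incident: 303.6 / 4.833×10⁻¹⁹ = 6.282×10²⁰, i.e. 6.282×10²⁰/6.022×10²³ = 0.001043 mol.
Φ = 9.32×10⁻⁴ mol / 0.001043 mol photons = 0.89.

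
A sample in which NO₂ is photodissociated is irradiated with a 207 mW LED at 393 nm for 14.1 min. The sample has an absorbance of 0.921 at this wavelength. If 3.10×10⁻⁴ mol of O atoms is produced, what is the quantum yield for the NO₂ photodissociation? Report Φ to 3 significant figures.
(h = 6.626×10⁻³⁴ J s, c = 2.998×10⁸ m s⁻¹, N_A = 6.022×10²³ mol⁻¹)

Photon energy at 393 nm: hc/λ = (6.626×10⁻³⁴)(2.998×10⁸)/(393×10⁻⁹) = 5.055×10⁻¹⁹ J.
Energy delivered: (207 mW)(846 s) = 175.1 J.
Photons incident: 175.1 / 5.055×10⁻¹⁹ = 3.464×10²⁰, i.e. 3.464×10²⁰/6.022×10²³ = 5.752×10⁻⁴ mol.
Fraction absorbed: 1 − 10^(−0.921) = 0.8801.
Photons absorbed: 0.8801 × 5.752×10⁻⁴ = 5.062×10⁻⁴ mol.
Φ = 3.10×10⁻⁴ mol / 5.062×10⁻⁴ mol photons = 0.612.

Φ = 0.612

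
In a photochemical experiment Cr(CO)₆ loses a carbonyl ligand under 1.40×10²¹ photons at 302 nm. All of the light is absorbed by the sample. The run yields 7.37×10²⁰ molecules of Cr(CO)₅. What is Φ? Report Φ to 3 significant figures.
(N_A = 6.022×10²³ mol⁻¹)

Product: 7.37×10²⁰ / 6.022×10²³ = 0.001224 mol.
Moles of photons: 1.40×10²¹ / 6.022×10²³ = 0.002325 mol.
Φ = 0.001224 mol / 0.002325 mol photons = 0.526.

Φ = 0.526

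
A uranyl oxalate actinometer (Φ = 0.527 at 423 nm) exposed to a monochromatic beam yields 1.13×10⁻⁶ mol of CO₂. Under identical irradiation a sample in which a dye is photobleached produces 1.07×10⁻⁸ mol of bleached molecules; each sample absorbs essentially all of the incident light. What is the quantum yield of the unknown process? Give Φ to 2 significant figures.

Φ = 0.0050

Photons absorbed by the actinometer: 1.13×10⁻⁶ / 0.527 = 2.144×10⁻⁶ mol.
Φ(unknown) = 1.07×10⁻⁸ / 2.144×10⁻⁶ = 0.0050.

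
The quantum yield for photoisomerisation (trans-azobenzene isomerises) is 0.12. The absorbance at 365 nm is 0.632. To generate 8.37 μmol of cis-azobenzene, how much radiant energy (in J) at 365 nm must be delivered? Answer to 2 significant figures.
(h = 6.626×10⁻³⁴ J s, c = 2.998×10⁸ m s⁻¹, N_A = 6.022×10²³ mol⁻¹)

Product: 8.37 μmol = 8.37×10⁻⁶ mol.
Photons that must be absorbed: 8.37×10⁻⁶ / 0.12 = 6.975×10⁻⁵ mol.
Fraction absorbed: 1 − 10^(−0.632) = 0.7667.
Incident photons needed: 6.975×10⁻⁵ / 0.7667 = 9.097×10⁻⁵ mol.
Photon energy: hc/λ = 5.442×10⁻¹⁹ J; per mole, 3.277×10⁵ J mol⁻¹.
Energy required: 9.097×10⁻⁵ × 3.277×10⁵ = 30 J.

30 J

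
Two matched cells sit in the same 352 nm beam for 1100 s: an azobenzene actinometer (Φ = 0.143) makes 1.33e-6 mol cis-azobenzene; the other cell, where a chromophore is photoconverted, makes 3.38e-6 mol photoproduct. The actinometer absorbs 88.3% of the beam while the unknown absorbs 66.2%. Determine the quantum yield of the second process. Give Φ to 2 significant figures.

Photons absorbed by the actinometer: 1.33e-6 / 0.143 = 9.301e-6 mol.
Incident flux: 9.301e-6 / 0.883 = 1.053e-5 einstein.
Absorbed by unknown: 0.662 × 1.053e-5 = 6.971e-6 mol.
Φ(unknown) = 3.38e-6 / 6.971e-6 = 0.48.

Φ = 0.48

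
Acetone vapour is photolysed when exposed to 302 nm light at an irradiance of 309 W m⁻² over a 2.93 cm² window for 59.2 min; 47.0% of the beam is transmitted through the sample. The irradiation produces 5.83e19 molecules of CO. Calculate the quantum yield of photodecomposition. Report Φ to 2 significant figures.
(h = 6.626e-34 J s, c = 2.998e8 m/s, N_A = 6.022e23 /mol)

Φ = 0.22

Product: 5.83e19 / 6.022e23 = 9.681e-5 mol.
Photon energy at 302 nm: hc/λ = (6.626e-34)(2.998e8)/(302e-9) = 6.578e-19 J.
Energy delivered: (309 W m⁻²)(2.93e-4 m²)(3552 s) = 321.6 J.
Photons incident: 321.6 / 6.578e-19 = 4.889e20, i.e. 4.889e20/6.022e23 = 8.119e-4 mol.
Fraction absorbed: 1 − 47.0/100 = 0.5300.
Photons absorbed: 0.5300 × 8.119e-4 = 4.303e-4 mol.
Φ = 9.681e-5 mol / 4.303e-4 mol photons = 0.22.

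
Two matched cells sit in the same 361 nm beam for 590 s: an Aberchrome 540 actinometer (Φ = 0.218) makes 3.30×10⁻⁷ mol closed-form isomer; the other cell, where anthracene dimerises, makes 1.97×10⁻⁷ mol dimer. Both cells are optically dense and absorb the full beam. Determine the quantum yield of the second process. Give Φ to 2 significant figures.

Φ = 0.13

Photons absorbed by the actinometer: 3.30×10⁻⁷ / 0.218 = 1.514×10⁻⁶ mol.
Φ(unknown) = 1.97×10⁻⁷ / 1.514×10⁻⁶ = 0.13.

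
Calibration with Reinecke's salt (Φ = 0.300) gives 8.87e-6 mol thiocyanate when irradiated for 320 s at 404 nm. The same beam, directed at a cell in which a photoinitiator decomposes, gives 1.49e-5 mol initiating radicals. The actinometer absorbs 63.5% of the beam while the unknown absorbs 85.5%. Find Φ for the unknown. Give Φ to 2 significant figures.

Φ = 0.37

Photons absorbed by the actinometer: 8.87e-6 / 0.300 = 2.957e-5 mol.
Incident flux: 2.957e-5 / 0.635 = 4.657e-5 einstein.
Absorbed by unknown: 0.855 × 4.657e-5 = 3.982e-5 mol.
Φ(unknown) = 1.49e-5 / 3.982e-5 = 0.37.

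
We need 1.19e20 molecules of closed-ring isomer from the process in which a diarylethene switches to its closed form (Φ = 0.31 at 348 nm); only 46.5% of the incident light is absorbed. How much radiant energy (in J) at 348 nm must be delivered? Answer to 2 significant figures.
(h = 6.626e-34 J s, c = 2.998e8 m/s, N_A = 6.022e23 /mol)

Product: 1.19e20 / 6.022e23 = 1.976e-4 mol.
Photons that must be absorbed: 1.976e-4 / 0.31 = 6.374e-4 mol.
Incident photons needed: 6.374e-4 / 0.465 = 0.001371 mol.
Photon energy: hc/λ = 5.708e-19 J; per mole, 3.437e5 J mol⁻¹.
Energy required: 0.001371 × 3.437e5 = 470 J.

470 J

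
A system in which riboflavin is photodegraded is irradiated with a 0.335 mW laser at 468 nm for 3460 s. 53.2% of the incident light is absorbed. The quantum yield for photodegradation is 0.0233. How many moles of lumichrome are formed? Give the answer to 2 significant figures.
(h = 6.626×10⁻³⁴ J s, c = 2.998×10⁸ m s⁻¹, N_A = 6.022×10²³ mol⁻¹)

5.6×10⁻⁸ mol

Photon energy at 468 nm: hc/λ = (6.626×10⁻³⁴)(2.998×10⁸)/(468×10⁻⁹) = 4.245×10⁻¹⁹ J.
Energy delivered: (0.335 mW)(3460 s) = 1.159 J.
Photons incident: 1.159 / 4.245×10⁻¹⁹ = 2.730×10¹⁸, i.e. 2.730×10¹⁸/6.022×10²³ = 4.533×10⁻⁶ mol.
Photons absorbed: 0.532 × 4.533×10⁻⁶ = 2.412×10⁻⁶ mol.
Product: Φ × n_abs = 0.0233 × 2.412×10⁻⁶ = 5.620×10⁻⁸ mol.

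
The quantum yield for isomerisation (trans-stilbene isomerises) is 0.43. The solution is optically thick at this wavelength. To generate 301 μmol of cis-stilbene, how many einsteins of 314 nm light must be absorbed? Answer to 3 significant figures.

Product: 301 μmol = 3.01×10⁻⁴ mol.
Photons that must be absorbed: 3.01×10⁻⁴ / 0.43 = 7.000×10⁻⁴ mol.

7.00×10⁻⁴ einstein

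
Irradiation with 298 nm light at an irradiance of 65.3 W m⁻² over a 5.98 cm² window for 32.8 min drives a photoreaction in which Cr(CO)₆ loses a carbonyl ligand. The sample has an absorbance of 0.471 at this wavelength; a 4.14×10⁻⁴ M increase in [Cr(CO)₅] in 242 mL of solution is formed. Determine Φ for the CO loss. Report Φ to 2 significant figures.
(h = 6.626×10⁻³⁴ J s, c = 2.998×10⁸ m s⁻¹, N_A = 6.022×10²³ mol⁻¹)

Φ = 0.79

Product: (4.14×10⁻⁴ M)(0.242 L) = 1.002×10⁻⁴ mol.
Photon energy at 298 nm: hc/λ = (6.626×10⁻³⁴)(2.998×10⁸)/(298×10⁻⁹) = 6.666×10⁻¹⁹ J.
Energy delivered: (65.3 W m⁻²)(5.98×10⁻⁴ m²)(1968 s) = 76.85 J.
Photons incident: 76.85 / 6.666×10⁻¹⁹ = 1.153×10²⁰, i.e. 1.153×10²⁰/6.022×10²³ = 1.915×10⁻⁴ mol.
Fraction absorbed: 1 − 10^(−0.471) = 0.6619.
Photons absorbed: 0.6619 × 1.915×10⁻⁴ = 1.268×10⁻⁴ mol.
Φ = 1.002×10⁻⁴ mol / 1.268×10⁻⁴ mol photons = 0.79.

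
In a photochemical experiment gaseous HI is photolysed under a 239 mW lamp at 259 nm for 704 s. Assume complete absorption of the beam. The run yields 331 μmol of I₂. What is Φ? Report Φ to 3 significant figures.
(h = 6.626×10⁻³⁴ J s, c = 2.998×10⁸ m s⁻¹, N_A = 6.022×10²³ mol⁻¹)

Product: 331 μmol = 3.31×10⁻⁴ mol.
Photon energy at 259 nm: hc/λ = (6.626×10⁻³⁴)(2.998×10⁸)/(259×10⁻⁹) = 7.670×10⁻¹⁹ J.
Energy delivered: (239 mW)(704 s) = 168.3 J.
Photons incident: 168.3 / 7.670×10⁻¹⁹ = 2.194×10²⁰, i.e. 2.194×10²⁰/6.022×10²³ = 3.643×10⁻⁴ mol.
Φ = 3.31×10⁻⁴ mol / 3.643×10⁻⁴ mol photons = 0.909.

Φ = 0.909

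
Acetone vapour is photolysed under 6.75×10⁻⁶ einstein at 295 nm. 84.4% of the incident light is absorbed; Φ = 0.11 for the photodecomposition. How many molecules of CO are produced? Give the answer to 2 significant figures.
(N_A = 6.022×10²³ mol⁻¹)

3.8×10¹⁷ molecules

Photons absorbed: 0.844 × 6.75×10⁻⁶ = 5.697×10⁻⁶ mol.
Product: Φ × n_abs = 0.11 × 5.697×10⁻⁶ = 6.267×10⁻⁷ mol.
As a count: 6.267×10⁻⁷ × 6.022×10²³ = 3.8×10¹⁷.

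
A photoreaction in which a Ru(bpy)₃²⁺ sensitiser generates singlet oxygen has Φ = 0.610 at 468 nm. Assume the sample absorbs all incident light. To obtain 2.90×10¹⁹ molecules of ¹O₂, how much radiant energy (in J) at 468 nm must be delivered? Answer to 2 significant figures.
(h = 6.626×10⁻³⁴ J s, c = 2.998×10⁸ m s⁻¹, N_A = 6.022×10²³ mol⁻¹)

20 J

Product: 2.90×10¹⁹ / 6.022×10²³ = 4.816×10⁻⁵ mol.
Photons that must be absorbed: 4.816×10⁻⁵ / 0.610 = 7.895×10⁻⁵ mol.
Photon energy: hc/λ = 4.245×10⁻¹⁹ J; per mole, 2.556×10⁵ J mol⁻¹.
Energy required: 7.895×10⁻⁵ × 2.556×10⁵ = 20 J.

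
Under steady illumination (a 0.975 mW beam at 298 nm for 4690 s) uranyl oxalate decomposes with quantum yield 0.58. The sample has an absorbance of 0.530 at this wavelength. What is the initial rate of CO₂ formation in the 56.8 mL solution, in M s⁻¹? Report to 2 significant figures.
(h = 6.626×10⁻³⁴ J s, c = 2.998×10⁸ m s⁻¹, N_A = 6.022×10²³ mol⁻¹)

Photon energy at 298 nm: hc/λ = (6.626×10⁻³⁴)(2.998×10⁸)/(298×10⁻⁹) = 6.666×10⁻¹⁹ J.
Energy delivered: (0.975 mW)(4690 s) = 4.573 J.
Photons incident: 4.573 / 6.666×10⁻¹⁹ = 6.860×10¹⁸, i.e. 6.860×10¹⁸/6.022×10²³ = 1.139×10⁻⁵ mol.
Fraction absorbed: 1 − 10^(−0.530) = 0.7049.
Photons absorbed: 0.7049 × 1.139×10⁻⁵ = 8.029×10⁻⁶ mol.
Product formed: 0.58 × 8.029×10⁻⁶ = 4.657×10⁻⁶ mol.
Rate: 4.657×10⁻⁶ mol / (4690 s × 0.0568 L) = 1.7×10⁻⁸ M s⁻¹.

1.7×10⁻⁸ M s⁻¹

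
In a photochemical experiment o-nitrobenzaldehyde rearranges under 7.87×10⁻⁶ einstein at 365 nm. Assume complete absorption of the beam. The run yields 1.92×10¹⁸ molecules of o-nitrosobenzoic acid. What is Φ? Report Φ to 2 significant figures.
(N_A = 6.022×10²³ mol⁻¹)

Φ = 0.41

Product: 1.92×10¹⁸ / 6.022×10²³ = 3.188×10⁻⁶ mol.
Φ = 3.188×10⁻⁶ mol / 7.87×10⁻⁶ mol photons = 0.41.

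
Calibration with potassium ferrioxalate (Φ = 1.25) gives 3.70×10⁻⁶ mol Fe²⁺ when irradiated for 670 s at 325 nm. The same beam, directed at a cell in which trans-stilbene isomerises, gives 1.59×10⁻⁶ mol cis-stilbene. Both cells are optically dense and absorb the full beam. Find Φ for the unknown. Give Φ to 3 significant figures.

Photons absorbed by the actinometer: 3.70×10⁻⁶ / 1.25 = 2.960×10⁻⁶ mol.
Φ(unknown) = 1.59×10⁻⁶ / 2.960×10⁻⁶ = 0.537.

Φ = 0.537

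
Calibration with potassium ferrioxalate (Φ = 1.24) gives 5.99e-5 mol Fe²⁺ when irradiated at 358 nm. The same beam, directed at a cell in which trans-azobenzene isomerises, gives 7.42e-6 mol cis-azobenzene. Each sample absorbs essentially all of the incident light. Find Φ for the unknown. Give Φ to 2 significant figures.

Photons absorbed by the actinometer: 5.99e-5 / 1.24 = 4.831e-5 mol.
Φ(unknown) = 7.42e-6 / 4.831e-5 = 0.15.

Φ = 0.15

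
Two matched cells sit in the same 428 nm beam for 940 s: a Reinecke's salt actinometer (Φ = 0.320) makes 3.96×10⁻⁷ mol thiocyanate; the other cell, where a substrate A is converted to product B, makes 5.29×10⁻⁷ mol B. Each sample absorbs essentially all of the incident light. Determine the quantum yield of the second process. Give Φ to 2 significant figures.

Photons absorbed by the actinometer: 3.96×10⁻⁷ / 0.320 = 1.238×10⁻⁶ mol.
Φ(unknown) = 5.29×10⁻⁷ / 1.238×10⁻⁶ = 0.43.

Φ = 0.43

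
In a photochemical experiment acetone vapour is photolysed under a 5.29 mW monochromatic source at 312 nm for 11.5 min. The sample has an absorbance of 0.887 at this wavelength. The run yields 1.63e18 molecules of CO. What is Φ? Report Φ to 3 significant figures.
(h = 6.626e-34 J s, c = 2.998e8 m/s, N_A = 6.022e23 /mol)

Product: 1.63e18 / 6.022e23 = 2.707e-6 mol.
Photon energy at 312 nm: hc/λ = (6.626e-34)(2.998e8)/(312e-9) = 6.367e-19 J.
Energy delivered: (5.29 mW)(690 s) = 3.650 J.
Photons incident: 3.650 / 6.367e-19 = 5.733e18, i.e. 5.733e18/6.022e23 = 9.520e-6 mol.
Fraction absorbed: 1 − 10^(−0.887) = 0.8703.
Photons absorbed: 0.8703 × 9.520e-6 = 8.285e-6 mol.
Φ = 2.707e-6 mol / 8.285e-6 mol photons = 0.327.

Φ = 0.327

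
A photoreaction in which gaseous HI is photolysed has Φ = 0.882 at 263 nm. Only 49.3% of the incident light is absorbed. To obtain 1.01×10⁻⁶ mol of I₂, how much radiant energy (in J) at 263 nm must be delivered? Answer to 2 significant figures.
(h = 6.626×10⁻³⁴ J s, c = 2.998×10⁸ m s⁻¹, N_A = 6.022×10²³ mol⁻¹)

1.1 J

Photons that must be absorbed: 1.01×10⁻⁶ / 0.882 = 1.145×10⁻⁶ mol.
Incident photons needed: 1.145×10⁻⁶ / 0.493 = 2.323×10⁻⁶ mol.
Photon energy: hc/λ = 7.553×10⁻¹⁹ J; per mole, 4.548×10⁵ J mol⁻¹.
Energy required: 2.323×10⁻⁶ × 4.548×10⁵ = 1.1 J.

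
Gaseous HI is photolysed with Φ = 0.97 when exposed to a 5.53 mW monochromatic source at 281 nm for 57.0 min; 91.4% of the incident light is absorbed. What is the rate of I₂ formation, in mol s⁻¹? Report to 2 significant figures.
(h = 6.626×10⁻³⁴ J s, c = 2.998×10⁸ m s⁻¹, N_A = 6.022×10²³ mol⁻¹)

1.2×10⁻⁸ mol s⁻¹

Photon energy at 281 nm: hc/λ = (6.626×10⁻³⁴)(2.998×10⁸)/(281×10⁻⁹) = 7.069×10⁻¹⁹ J.
Energy delivered: (5.53 mW)(3420 s) = 18.91 J.
Photons incident: 18.91 / 7.069×10⁻¹⁹ = 2.675×10¹⁹, i.e. 2.675×10¹⁹/6.022×10²³ = 4.442×10⁻⁵ mol.
Photons absorbed: 0.914 × 4.442×10⁻⁵ = 4.060×10⁻⁵ mol.
Product formed: 0.97 × 4.060×10⁻⁵ = 3.938×10⁻⁵ mol.
Rate: 3.938×10⁻⁵ / 3420 s = 1.2×10⁻⁸ mol s⁻¹.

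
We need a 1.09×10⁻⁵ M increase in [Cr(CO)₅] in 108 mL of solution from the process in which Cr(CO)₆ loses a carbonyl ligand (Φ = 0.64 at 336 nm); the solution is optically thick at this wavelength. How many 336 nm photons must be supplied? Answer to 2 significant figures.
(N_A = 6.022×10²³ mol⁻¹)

1.1×10¹⁸ photons

Product: (1.09×10⁻⁵ M)(0.108 L) = 1.177×10⁻⁶ mol.
Photons that must be absorbed: 1.177×10⁻⁶ / 0.64 = 1.839×10⁻⁶ mol.
Photon count: 1.839×10⁻⁶ × 6.022×10²³ = 1.1×10¹⁸.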